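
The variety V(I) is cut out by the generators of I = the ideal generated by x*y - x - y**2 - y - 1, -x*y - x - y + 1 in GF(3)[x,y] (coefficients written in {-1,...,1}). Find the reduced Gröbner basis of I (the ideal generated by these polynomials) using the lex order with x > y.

G = {x - y**2 + y, y**3 - 1}

Buchberger's algorithm terminates because the ascending chain of leading-term ideals stabilizes.

f_1 = x*y - x - y**2 - y - 1, LT = x*y.
f_2 = -x*y - x - y + 1, LT = x*y.

S(f_1,f_2): lcm = x*y. S = x - y**2 + y.
  leading term x: no divisor's leading term divides it; move x to the remainder.
  leading term y**2: no divisor's leading term divides it; move -y**2 to the remainder.
  leading term y: no divisor's leading term divides it; move y to the remainder.
  remainder x - y**2 + y ≠ 0; add g_3 = x - y**2 + y to the basis.

S(f_1,g_3): lcm = x*y. S = -x + y**3 + y**2 - y - 1.
  leading term x: subtract (-1)·g_3 from -x + y**3 + y**2 - y - 1 → y**3 - 1
  leading term y**3: no divisor's leading term divides it; move y**3 to the remainder.
  leading term 1: no divisor's leading term divides it; move -1 to the remainder.
  remainder y**3 - 1 ≠ 0; add g_4 = y**3 - 1 to the basis.

The other S-polynomials (S(f_2,g_3), S(f_1,g_4), S(f_2,g_4), S(g_3,g_4)) all reduce to 0 modulo the current basis, so we have a Gröbner basis.
Inter-reduce: drop elements whose leading term is divisible by another's, tail-reduce, and make monic.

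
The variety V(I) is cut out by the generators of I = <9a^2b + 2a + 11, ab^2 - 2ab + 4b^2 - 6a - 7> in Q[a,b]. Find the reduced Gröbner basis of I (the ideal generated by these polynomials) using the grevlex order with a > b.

f_1 = 9a^2b + 2a + 11, LT = a^2b.
f_2 = ab^2 - 2ab + 4b^2 - 6a - 7, LT = ab^2.

S(f_1,f_2): lcm = a^2b^2. S = 2a^2b - 4ab^2 + 6a^2 + 2/9ab + 7a + 11/9b.
  leading term a^2b: subtract (2/9)·f_1 from 2a^2b - 4ab^2 + 6a^2 + 2/9ab + 7a + 11/9b → -4ab^2 + 6a^2 + 2/9ab + 59/9a + 11/9b - 22/9
  leading term ab^2: subtract (-4)·f_2 from -4ab^2 + 6a^2 + 2/9ab + 59/9a + 11/9b - 22/9 → 6a^2 - 70/9ab + 16b^2 - 157/9a + 11/9b - 274/9
  leading term a^2: no divisor's leading term divides it; move 6a^2 to the remainder.
  leading term ab: no divisor's leading term divides it; move -70/9ab to the remainder.
  leading term b^2: no divisor's leading term divides it; move 16b^2 to the remainder.
  leading term a: no divisor's leading term divides it; move -157/9a to the remainder.
  leading term b: no divisor's leading term divides it; move 11/9b to the remainder.
  leading term 1: no divisor's leading term divides it; move -274/9 to the remainder.
  remainder 6a^2 - 70/9ab + 16b^2 - 157/9a + 11/9b - 274/9 ≠ 0; add g_3 = 6a^2 - 70/9ab + 16b^2 - 157/9a + 11/9b - 274/9 to the basis.

S(f_1,g_3): lcm = a^2b. S = 35/27ab^2 - 8/3b^3 + 157/54ab - 11/54b^2 + 2/9a + 137/27b + 11/9.
  leading term ab^2: subtract (35/27)·f_2 from 35/27ab^2 - 8/3b^3 + 157/54ab - 11/54b^2 + 2/9a + 137/27b + 11/9 → -8/3b^3 + 11/2ab - 97/18b^2 + 8a + 137/27b + 278/27
  leading term b^3: no divisor's leading term divides it; move -8/3b^3 to the remainder.
  leading term ab: no divisor's leading term divides it; move 11/2ab to the remainder.
  leading term b^2: no divisor's leading term divides it; move -97/18b^2 to the remainder.
  leading term a: no divisor's leading term divides it; move 8a to the remainder.
  leading term b: no divisor's leading term divides it; move 137/27b to the remainder.
  leading term 1: no divisor's leading term divides it; move 278/27 to the remainder.
  remainder -8/3b^3 + 11/2ab - 97/18b^2 + 8a + 137/27b + 278/27 ≠ 0; add g_4 = -8/3b^3 + 11/2ab - 97/18b^2 + 8a + 137/27b + 278/27 to the basis.

The other S-polynomials (S(f_2,g_3), S(f_1,g_4), S(f_2,g_4), S(g_3,g_4)) all reduce to 0 modulo the current basis, so we have a Gröbner basis.
Inter-reduce: drop elements whose leading term is divisible by another's, tail-reduce, and make monic.

G = {ab^2 - 2ab + 4b^2 - 6a - 7, b^3 - 33/16ab + 97/48b^2 - 3a - 137/72b - 139/36, a^2 - 35/27ab + 8/3b^2 - 157/54a + 11/54b - 137/27}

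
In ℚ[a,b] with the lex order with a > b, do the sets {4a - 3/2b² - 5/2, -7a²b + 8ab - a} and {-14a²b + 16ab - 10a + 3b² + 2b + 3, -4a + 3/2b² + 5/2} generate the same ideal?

No, the ideals differ.

Since reduced Gröbner bases are canonical representatives of ideals under a given ordering, it suffices to compute and compare them.
Buchberger on the first generating set:
f_1 = 4a - 3/2b² - 5/2, LT = a.
f_2 = -7a²b + 8ab - a, LT = a²b.

S(f_1,f_2): lcm = a²b. S = -⅜ab³ + 29/56ab - 1/7a.
  leading term ab³: subtract (-3/32b³)·f_1 from -⅜ab³ + 29/56ab - 1/7a → 29/56ab - 1/7a - 9/64b⁵ - 15/64b³
  leading term ab: subtract (29/224b)·f_1 from 29/56ab - 1/7a - 9/64b⁵ - 15/64b³ → -1/7a - 9/64b⁵ - 9/224b³ + 145/448b
  leading term a: subtract (-1/28)·f_1 from -1/7a - 9/64b⁵ - 9/224b³ + 145/448b → -9/64b⁵ - 9/224b³ - 3/56b² + 145/448b - 5/56
  leading term b⁵: no divisor's leading term divides it; move -9/64b⁵ to the remainder.
  leading term b³: no divisor's leading term divides it; move -9/224b³ to the remainder.
  leading term b²: no divisor's leading term divides it; move -3/56b² to the remainder.
  leading term b: no divisor's leading term divides it; move 145/448b to the remainder.
  leading term 1: no divisor's leading term divides it; move -5/56 to the remainder.
  remainder -9/64b⁵ - 9/224b³ - 3/56b² + 145/448b - 5/56 ≠ 0; add g_3 = -9/64b⁵ - 9/224b³ - 3/56b² + 145/448b - 5/56 to the basis.

The other S-polynomials (S(f_1,g_3), S(f_2,g_3)) all reduce to 0 modulo the current basis, so we have a Gröbner basis.
Inter-reduce: drop elements whose leading term is divisible by another's, tail-reduce, and make monic.
Reduced Gröbner basis: {a - ⅜b² - ⅝, b⁵ + 2/7b³ + 8/21b² - 145/63b + 40/63}.

Buchberger on the second generating set:
h_1 = -14a²b + 16ab - 10a + 3b² + 2b + 3, LT = a²b.
h_2 = -4a + 3/2b² + 5/2, LT = a.

S(h_1,h_2): lcm = a²b. S = ⅜ab³ - 29/56ab + 5/7a - 3/14b² - 1/7b - 3/14.
  leading term ab³: subtract (-3/32b³)·h_2 from ⅜ab³ - 29/56ab + 5/7a - 3/14b² - 1/7b - 3/14 → -29/56ab + 5/7a + 9/64b⁵ + 15/64b³ - 3/14b² - 1/7b - 3/14
  leading term ab: subtract (29/224b)·h_2 from -29/56ab + 5/7a + 9/64b⁵ + 15/64b³ - 3/14b² - 1/7b - 3/14 → 5/7a + 9/64b⁵ + 9/224b³ - 3/14b² - 209/448b - 3/14
  leading term a: subtract (-5/28)·h_2 from 5/7a + 9/64b⁵ + 9/224b³ - 3/14b² - 209/448b - 3/14 → 9/64b⁵ + 9/224b³ + 3/56b² - 209/448b + 13/56
  leading term b⁵: no divisor's leading term divides it; move 9/64b⁵ to the remainder.
  leading term b³: no divisor's leading term divides it; move 9/224b³ to the remainder.
  leading term b²: no divisor's leading term divides it; move 3/56b² to the remainder.
  leading term b: no divisor's leading term divides it; move -209/448b to the remainder.
  leading term 1: no divisor's leading term divides it; move 13/56 to the remainder.
  remainder 9/64b⁵ + 9/224b³ + 3/56b² - 209/448b + 13/56 ≠ 0; add k_3 = 9/64b⁵ + 9/224b³ + 3/56b² - 209/448b + 13/56 to the basis.

The other S-polynomials (S(h_1,k_3), S(h_2,k_3)) all reduce to 0 modulo the current basis, so we have a Gröbner basis.
Inter-reduce: drop elements whose leading term is divisible by another's, tail-reduce, and make monic.
Reduced Gröbner basis: {a - ⅜b² - ⅝, b⁵ + 2/7b³ + 8/21b² - 209/63b + 104/63}.

These differ, so the ideals are not equal.
The same test decides containment: I ⊆ J iff every generator of I reduces to 0 modulo a Gröbner basis of J.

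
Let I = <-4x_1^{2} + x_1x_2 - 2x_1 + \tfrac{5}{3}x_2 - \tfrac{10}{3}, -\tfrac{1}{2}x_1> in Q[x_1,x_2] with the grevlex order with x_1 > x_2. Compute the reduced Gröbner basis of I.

f_1 = -4x_1^{2} + x_1x_2 - 2x_1 + \tfrac{5}{3}x_2 - \tfrac{10}{3}, LT = x_1^{2}.
f_2 = -\tfrac{1}{2}x_1, LT = x_1.

S(f_1,f_2): lcm = x_1^{2}. S = -\tfrac{1}{4}x_1x_2 + \tfrac{1}{2}x_1 - \tfrac{5}{12}x_2 + \tfrac{5}{6}.
  leading term x_1x_2: subtract (\tfrac{1}{2}x_2)·f_2 from -\tfrac{1}{4}x_1x_2 + \tfrac{1}{2}x_1 - \tfrac{5}{12}x_2 + \tfrac{5}{6} → \tfrac{1}{2}x_1 - \tfrac{5}{12}x_2 + \tfrac{5}{6}
  leading term x_1: subtract (-1)·f_2 from \tfrac{1}{2}x_1 - \tfrac{5}{12}x_2 + \tfrac{5}{6} → -\tfrac{5}{12}x_2 + \tfrac{5}{6}
  leading term x_2: no divisor's leading term divides it; move -\tfrac{5}{12}x_2 to the remainder.
  leading term 1: no divisor's leading term divides it; move \tfrac{5}{6} to the remainder.
  remainder -\tfrac{5}{12}x_2 + \tfrac{5}{6} ≠ 0; add g_3 = -\tfrac{5}{12}x_2 + \tfrac{5}{6} to the basis.

S(f_1,g_3): leading monomials are coprime, so the S-polynomial reduces to 0 (Buchberger's first criterion).
S(f_2,g_3): leading monomials are coprime, so the S-polynomial reduces to 0 (Buchberger's first criterion).
Every S-polynomial of the final basis reduces to 0, so we have a Gröbner basis.
Inter-reduce: drop elements whose leading term is divisible by another's, tail-reduce, and make monic.

G = {x_1, x_2 - 2}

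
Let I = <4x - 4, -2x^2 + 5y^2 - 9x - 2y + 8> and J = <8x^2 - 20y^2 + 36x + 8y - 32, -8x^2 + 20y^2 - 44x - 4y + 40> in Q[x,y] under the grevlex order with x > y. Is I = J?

No, the ideals differ.

Equality of ideals is decidable: compute both reduced Gröbner bases (unique for the ordering) and check whether they agree.
Buchberger on the first generating set:
f_1 = 4x - 4, LT = x.
f_2 = -2x^2 + 5y^2 - 9x - 2y + 8, LT = x^2.

S(f_1,f_2): lcm = x^2. S = 5/2y^2 - 11/2x - y + 4.
  leading term y^2: no divisor's leading term divides it; move 5/2y^2 to the remainder.
  leading term x: subtract (-11/8)·f_1 from -11/2x - y + 4 → -y - 3/2
  leading term y: no divisor's leading term divides it; move -y to the remainder.
  leading term 1: no divisor's leading term divides it; move -3/2 to the remainder.
  remainder 5/2y^2 - y - 3/2 ≠ 0; add g_3 = 5/2y^2 - y - 3/2 to the basis.

The other S-polynomials (S(f_1,g_3), S(f_2,g_3)) all reduce to 0 modulo the current basis, so we have a Gröbner basis.
Inter-reduce: drop elements whose leading term is divisible by another's, tail-reduce, and make monic.
Reduced Gröbner basis: {y^2 - 2/5y - 3/5, x - 1}.

Buchberger on the second generating set:
h_1 = 8x^2 - 20y^2 + 36x + 8y - 32, LT = x^2.
h_2 = -8x^2 + 20y^2 - 44x - 4y + 40, LT = x^2.

S(h_1,h_2): lcm = x^2. S = -x + 1/2y + 1.
  leading term x: no divisor's leading term divides it; move -x to the remainder.
  leading term y: no divisor's leading term divides it; move 1/2y to the remainder.
  leading term 1: no divisor's leading term divides it; move 1 to the remainder.
  remainder -x + 1/2y + 1 ≠ 0; add k_3 = -x + 1/2y + 1 to the basis.

S(h_1,k_3): lcm = x^2. S = 1/2xy - 5/2y^2 + 11/2x + y - 4.
  leading term xy: subtract (-1/2y)·k_3 from 1/2xy - 5/2y^2 + 11/2x + y - 4 → -9/4y^2 + 11/2x + 3/2y - 4
  leading term y^2: no divisor's leading term divides it; move -9/4y^2 to the remainder.
  leading term x: subtract (-11/2)·k_3 from 11/2x + 3/2y - 4 → 17/4y + 3/2
  leading term y: no divisor's leading term divides it; move 17/4y to the remainder.
  leading term 1: no divisor's leading term divides it; move 3/2 to the remainder.
  remainder -9/4y^2 + 17/4y + 3/2 ≠ 0; add k_4 = -9/4y^2 + 17/4y + 3/2 to the basis.

The other S-polynomials (S(h_2,k_3), S(h_1,k_4), S(h_2,k_4), S(k_3,k_4)) all reduce to 0 modulo the current basis, so we have a Gröbner basis.
Inter-reduce: drop elements whose leading term is divisible by another's, tail-reduce, and make monic.
Reduced Gröbner basis: {y^2 - 17/9y - 2/3, x - 1/2y - 1}.

These differ, so the ideals are not equal.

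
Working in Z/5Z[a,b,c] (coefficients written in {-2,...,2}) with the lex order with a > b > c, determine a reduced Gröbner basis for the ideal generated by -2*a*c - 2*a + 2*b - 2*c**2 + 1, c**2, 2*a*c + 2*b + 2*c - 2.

G = {a - c + 1, b - 1, c**2}

f_1 = -2*a*c - 2*a + 2*b - 2*c**2 + 1, LT = a*c.
f_2 = c**2, LT = c**2.
f_3 = 2*a*c + 2*b + 2*c - 2, LT = a*c.

S(f_1,f_2): lcm = a*c**2. S = a*c - b*c + c**3 + 2*c.
  leading term a*c: subtract (2)·f_1 from a*c - b*c + c**3 + 2*c → -a - b*c + b + c**3 - c**2 + 2*c - 2
  leading term a: no divisor's leading term divides it; move -a to the remainder.
  leading term b*c: no divisor's leading term divides it; move -b*c to the remainder.
  leading term b: no divisor's leading term divides it; move b to the remainder.
  leading term c**3: subtract (c)·f_2 from c**3 - c**2 + 2*c - 2 → -c**2 + 2*c - 2
  leading term c**2: subtract (-1)·f_2 from -c**2 + 2*c - 2 → 2*c - 2
  leading term c: no divisor's leading term divides it; move 2*c to the remainder.
  leading term 1: no divisor's leading term divides it; move -2 to the remainder.
  remainder -a - b*c + b + 2*c - 2 ≠ 0; add g_4 = -a - b*c + b + 2*c - 2 to the basis.

S(f_1,f_3): lcm = a*c. S = a - 2*b + c**2 - c - 2.
  leading term a: subtract (-1)·g_4 from a - 2*b + c**2 - c - 2 → -b*c - b + c**2 + c + 1
  leading term b*c: no divisor's leading term divides it; move -b*c to the remainder.
  leading term b: no divisor's leading term divides it; move -b to the remainder.
  leading term c**2: subtract (1)·f_2 from c**2 + c + 1 → c + 1
  leading term c: no divisor's leading term divides it; move c to the remainder.
  leading term 1: no divisor's leading term divides it; move 1 to the remainder.
  remainder -b*c - b + c + 1 ≠ 0; add g_5 = -b*c - b + c + 1 to the basis.

S(f_2,f_3): lcm = a*c**2. S = -b*c - c**2 + c.
  leading term b*c: subtract (1)·g_5 from -b*c - c**2 + c → b - c**2 - 1
  leading term b: no divisor's leading term divides it; move b to the remainder.
  leading term c**2: subtract (-1)·f_2 from -c**2 - 1 → -1
  leading term 1: no divisor's leading term divides it; move -1 to the remainder.
  remainder b - 1 ≠ 0; add g_6 = b - 1 to the basis.

The other S-polynomials (S(f_1,g_4), S(f_2,g_4), S(f_3,g_4), S(f_1,g_5), S(f_2,g_5), S(f_3,g_5), S(g_4,g_5), S(f_1,g_6), S(f_2,g_6), S(f_3,g_6), S(g_4,g_6), S(g_5,g_6)) all reduce to 0 modulo the current basis, so we have a Gröbner basis.
Inter-reduce: drop elements whose leading term is divisible by another's, tail-reduce, and make monic.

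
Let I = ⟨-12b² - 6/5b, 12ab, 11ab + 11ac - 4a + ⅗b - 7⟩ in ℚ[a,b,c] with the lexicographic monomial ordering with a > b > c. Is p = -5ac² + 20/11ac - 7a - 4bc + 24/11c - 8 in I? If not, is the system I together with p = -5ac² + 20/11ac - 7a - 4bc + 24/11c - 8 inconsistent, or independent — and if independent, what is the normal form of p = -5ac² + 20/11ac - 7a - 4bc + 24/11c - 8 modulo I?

-5ac² + 20/11ac - 7a - 4bc + 24/11c - 8 is independent of I; its normal form modulo I is -7a - c - 8.

First compute the reduced Gröbner basis of I by Buchberger's algorithm.
f_1 = -12b² - 6/5b, LT = b².
f_2 = 12ab, LT = ab.
f_3 = 11ab + 11ac - 4a + ⅗b - 7, LT = ab.

S(f_1,f_3): lcm = ab². S = -abc + 51/110ab - 3/55b² + 7/11b.
  leading term abc: subtract (-1/12c)·f_2 from -abc + 51/110ab - 3/55b² + 7/11b → 51/110ab - 3/55b² + 7/11b
  leading term ab: subtract (17/440)·f_2 from 51/110ab - 3/55b² + 7/11b → -3/55b² + 7/11b
  leading term b²: subtract (1/220)·f_1 from -3/55b² + 7/11b → 353/550b
  leading term b: no divisor's leading term divides it; move 353/550b to the remainder.
  remainder 353/550b ≠ 0; add h_4 = 353/550b to the basis.

S(f_2,f_3): lcm = ab. S = -ac + 4/11a - 3/55b + 7/11.
  leading term ac: no divisor's leading term divides it; move -ac to the remainder.
  leading term a: no divisor's leading term divides it; move 4/11a to the remainder.
  leading term b: subtract (-30/353)·h_4 from -3/55b + 7/11 → 7/11
  leading term 1: no divisor's leading term divides it; move 7/11 to the remainder.
  remainder -ac + 4/11a + 7/11 ≠ 0; add h_5 = -ac + 4/11a + 7/11 to the basis.

The other S-polynomials (S(f_1,f_2), S(f_1,h_4), S(f_2,h_4), S(f_3,h_4), S(f_1,h_5), S(f_2,h_5), S(f_3,h_5), S(h_4,h_5)) all reduce to 0 modulo the current basis, so we have a Gröbner basis.
Inter-reduce: drop elements whose leading term is divisible by another's, tail-reduce, and make monic.
Reduced Gröbner basis: {ac - 4/11a - 7/11, b}.
Label its elements g_1 = ac - 4/11a - 7/11, g_2 = b.

Reduce p = -5ac² + 20/11ac - 7a - 4bc + 24/11c - 8 modulo G:
  leading term ac²: subtract (-5c)·g_1 from -5ac² + 20/11ac - 7a - 4bc + 24/11c - 8 → -7a - 4bc - c - 8
  leading term a: no divisor's leading term divides it; move -7a to the remainder.
  leading term bc: subtract (-4c)·g_2 from -4bc - c - 8 → -c - 8
  leading term c: no divisor's leading term divides it; move -c to the remainder.
  leading term 1: no divisor's leading term divides it; move -8 to the remainder.
  normal form = -7a - c - 8.
The normal form is nonzero, so p ∉ I. Since p minus its normal form lies in I, I + (p) = I + (r) where r = -7a - c - 8; decide whether this ideal is the whole ring.
Run Buchberger on G together with r (pairs among the g_i already reduce to 0 since G is a Gröbner basis):
g_1 = ac - 4/11a - 7/11, LT = ac.
g_2 = b, LT = b.
r = -7a - c - 8, LT = a.

S(g_1,r): lcm = ac. S = -4/11a - 1/7c² - 8/7c - 7/11.
  leading term a: subtract (4/77)·r from -4/11a - 1/7c² - 8/7c - 7/11 → -1/7c² - 12/11c - 17/77
  leading term c²: no divisor's leading term divides it; move -1/7c² to the remainder.
  leading term c: no divisor's leading term divides it; move -12/11c to the remainder.
  leading term 1: no divisor's leading term divides it; move -17/77 to the remainder.
  remainder -1/7c² - 12/11c - 17/77 ≠ 0; add m_4 = -1/7c² - 12/11c - 17/77 to the basis.

The other S-polynomials (S(g_1,g_2), S(g_2,r), S(g_1,m_4), S(g_2,m_4), S(r,m_4)) all reduce to 0 modulo the current basis, so we have a Gröbner basis.
Inter-reduce: drop elements whose leading term is divisible by another's, tail-reduce, and make monic.
Reduced Gröbner basis: {a + 1/7c + 8/7, b, c² + 84/11c + 17/11}.
The reduced Gröbner basis of I + (p) is {a + 1/7c + 8/7, b, c² + 84/11c + 17/11} ≠ {1}, a proper ideal, so the enlarged system stays consistent: p is independent of I, with normal form -7a - c - 8.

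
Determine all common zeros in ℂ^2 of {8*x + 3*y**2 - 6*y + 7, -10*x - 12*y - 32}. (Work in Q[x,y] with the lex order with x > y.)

Compute a lex Gröbner basis by Buchberger's algorithm.
f_1 = 8*x + 3*y**2 - 6*y + 7, LT = x.
f_2 = -10*x - 12*y - 32, LT = x.

S(f_1,f_2): lcm = x. S = 3/8*y**2 - 39/20*y - 93/40.
  leading term y**2: no divisor's leading term divides it; move 3/8*y**2 to the remainder.
  leading term y: no divisor's leading term divides it; move -39/20*y to the remainder.
  leading term 1: no divisor's leading term divides it; move -93/40 to the remainder.
  remainder 3/8*y**2 - 39/20*y - 93/40 ≠ 0; add h_3 = 3/8*y**2 - 39/20*y - 93/40 to the basis.

S(f_1,h_3): leading monomials are coprime, so the S-polynomial reduces to 0 (Buchberger's first criterion).
S(f_2,h_3): leading monomials are coprime, so the S-polynomial reduces to 0 (Buchberger's first criterion).
Every S-polynomial of the final basis reduces to 0, so we have a Gröbner basis.
Inter-reduce: drop elements whose leading term is divisible by another's, tail-reduce, and make monic.
Reduced Gröbner basis: {x + 6/5*y + 16/5, y**2 - 26/5*y - 31/5}.

A lex Gröbner basis eliminates variables successively. Here y**2 - 26/5*y - 31/5 depends only on y, with roots {-1, 31/5}; lifting each root through the earlier basis elements recovers the full solutions.
  y = -1: the earlier basis element becomes x + 2 = 0, giving x = -2 — point (-2, -1).
  y = 31/5: the earlier basis element becomes x + 266/25 = 0, giving x = -266/25 — point (-266/25, 31/5).
Substituting each solution back into the original system confirms all equations vanish.

{(-2, -1), (-266/25, 31/5)}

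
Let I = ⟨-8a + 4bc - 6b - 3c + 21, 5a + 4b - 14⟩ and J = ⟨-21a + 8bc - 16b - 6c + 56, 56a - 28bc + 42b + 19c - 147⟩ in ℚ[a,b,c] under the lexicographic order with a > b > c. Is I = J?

No, the ideals differ.

Two ideals are equal iff their reduced Gröbner bases coincide (the reduced basis is unique for a fixed ordering).
Buchberger on the first generating set:
f_1 = -8a + 4bc - 6b - 3c + 21, LT = a.
f_2 = 5a + 4b - 14, LT = a.

S(f_1,f_2): lcm = a. S = -½bc - 1/20b + ⅜c + 7/40.
  leading term bc: no divisor's leading term divides it; move -½bc to the remainder.
  leading term b: no divisor's leading term divides it; move -1/20b to the remainder.
  leading term c: no divisor's leading term divides it; move ⅜c to the remainder.
  leading term 1: no divisor's leading term divides it; move 7/40 to the remainder.
  remainder -½bc - 1/20b + ⅜c + 7/40 ≠ 0; add g_3 = -½bc - 1/20b + ⅜c + 7/40 to the basis.

The other S-polynomials (S(f_1,g_3), S(f_2,g_3)) all reduce to 0 modulo the current basis, so we have a Gröbner basis.
Inter-reduce: drop elements whose leading term is divisible by another's, tail-reduce, and make monic.
Reduced Gröbner basis: {a + ⅘b - 14/5, bc + 1/10b - ¾c - 7/20}.

Buchberger on the second generating set:
h_1 = -21a + 8bc - 16b - 6c + 56, LT = a.
h_2 = 56a - 28bc + 42b + 19c - 147, LT = a.

S(h_1,h_2): lcm = a. S = 5/42bc + 1/84b - 3/56c - 1/24.
  leading term bc: no divisor's leading term divides it; move 5/42bc to the remainder.
  leading term b: no divisor's leading term divides it; move 1/84b to the remainder.
  leading term c: no divisor's leading term divides it; move -3/56c to the remainder.
  leading term 1: no divisor's leading term divides it; move -1/24 to the remainder.
  remainder 5/42bc + 1/84b - 3/56c - 1/24 ≠ 0; add k_3 = 5/42bc + 1/84b - 3/56c - 1/24 to the basis.

The other S-polynomials (S(h_1,k_3), S(h_2,k_3)) all reduce to 0 modulo the current basis, so we have a Gröbner basis.
Inter-reduce: drop elements whose leading term is divisible by another's, tail-reduce, and make monic.
Reduced Gröbner basis: {a + ⅘b + 4/35c - 14/5, bc + 1/10b - 9/20c - 7/20}.

The bases are distinct; the ideals are different.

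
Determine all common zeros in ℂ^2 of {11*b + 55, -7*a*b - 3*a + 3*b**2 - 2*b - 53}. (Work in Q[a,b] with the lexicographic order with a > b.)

{(-1, -5)}

Compute a lex Gröbner basis by Buchberger's algorithm.
f_1 = 11*b + 55, LT = b.
f_2 = -7*a*b - 3*a + 3*b**2 - 2*b - 53, LT = a*b.

S(f_1,f_2): lcm = a*b. S = 32/7*a + 3/7*b**2 - 2/7*b - 53/7.
  leading term a: no divisor's leading term divides it; move 32/7*a to the remainder.
  leading term b**2: subtract (3/77*b)·f_1 from 3/7*b**2 - 2/7*b - 53/7 → -17/7*b - 53/7
  leading term b: subtract (-17/77)·f_1 from -17/7*b - 53/7 → 32/7
  leading term 1: no divisor's leading term divides it; move 32/7 to the remainder.
  remainder 32/7*a + 32/7 ≠ 0; add h_3 = 32/7*a + 32/7 to the basis.

S(f_1,h_3): leading monomials are coprime, so the S-polynomial reduces to 0 (Buchberger's first criterion).
S(f_2,h_3): lcm = a*b. S = 3/7*a - 3/7*b**2 - 5/7*b + 53/7.
  leading term a: subtract (3/32)·h_3 from 3/7*a - 3/7*b**2 - 5/7*b + 53/7 → -3/7*b**2 - 5/7*b + 50/7
  leading term b**2: subtract (-3/77*b)·f_1 from -3/7*b**2 - 5/7*b + 50/7 → 10/7*b + 50/7
  leading term b: subtract (10/77)·f_1 from 10/7*b + 50/7 → 0
  remainder 0.

Every S-polynomial of the final basis reduces to 0, so we have a Gröbner basis.
Inter-reduce: drop elements whose leading term is divisible by another's, tail-reduce, and make monic.
Reduced Gröbner basis: {a + 1, b + 5}.

From the last basis element, b + 5 = 0, so b takes values in {-5}. Each choice, substituted upward through the basis, yields the corresponding point(s) of the solution set.
  b = -5: the earlier basis element becomes a + 1 = 0, giving a = -1 — point (-1, -5).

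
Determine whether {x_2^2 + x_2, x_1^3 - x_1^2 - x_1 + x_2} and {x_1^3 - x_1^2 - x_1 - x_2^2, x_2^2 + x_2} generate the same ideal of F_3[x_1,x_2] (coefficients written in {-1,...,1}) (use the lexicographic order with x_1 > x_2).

Equality of ideals is decidable: compute both reduced Gröbner bases (unique for the ordering) and check whether they agree.
Buchberger on the first generating set:
f_1 = x_2^2 + x_2, LT = x_2^2.
f_2 = x_1^3 - x_1^2 - x_1 + x_2, LT = x_1^3.

The S-polynomials (S(f_1,f_2)) all reduce to 0 modulo the current basis, so we have a Gröbner basis.
Inter-reduce: drop elements whose leading term is divisible by another's, tail-reduce, and make monic.
Reduced Gröbner basis: {x_1^3 - x_1^2 - x_1 + x_2, x_2^2 + x_2}.

Buchberger on the second generating set:
h_1 = x_1^3 - x_1^2 - x_1 - x_2^2, LT = x_1^3.
h_2 = x_2^2 + x_2, LT = x_2^2.

The S-polynomials (S(h_1,h_2)) all reduce to 0 modulo the current basis, so we have a Gröbner basis.
Inter-reduce: drop elements whose leading term is divisible by another's, tail-reduce, and make monic.
Reduced Gröbner basis: {x_1^3 - x_1^2 - x_1 + x_2, x_2^2 + x_2}.

The two bases agree; hence the ideals are identical.

Yes, the ideals are equal.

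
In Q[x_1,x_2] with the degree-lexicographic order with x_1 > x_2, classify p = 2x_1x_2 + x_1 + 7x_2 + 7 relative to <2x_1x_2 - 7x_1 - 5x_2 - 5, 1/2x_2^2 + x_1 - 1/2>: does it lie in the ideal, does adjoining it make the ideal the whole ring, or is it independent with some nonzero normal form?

First compute the reduced Gröbner basis of I by Buchberger's algorithm.
f_1 = 2x_1x_2 - 7x_1 - 5x_2 - 5, LT = x_1x_2.
f_2 = 1/2x_2^2 + x_1 - 1/2, LT = x_2^2.

S(f_1,f_2): lcm = x_1x_2^2. S = -2x_1^2 - 7/2x_1x_2 - 5/2x_2^2 + x_1 - 5/2x_2.
  leading term x_1^2: no divisor's leading term divides it; move -2x_1^2 to the remainder.
  leading term x_1x_2: subtract (-7/4)·f_1 from -7/2x_1x_2 - 5/2x_2^2 + x_1 - 5/2x_2 → -5/2x_2^2 - 45/4x_1 - 45/4x_2 - 35/4
  leading term x_2^2: subtract (-5)·f_2 from -5/2x_2^2 - 45/4x_1 - 45/4x_2 - 35/4 → -25/4x_1 - 45/4x_2 - 45/4
  leading term x_1: no divisor's leading term divides it; move -25/4x_1 to the remainder.
  leading term x_2: no divisor's leading term divides it; move -45/4x_2 to the remainder.
  leading term 1: no divisor's leading term divides it; move -45/4 to the remainder.
  remainder -2x_1^2 - 25/4x_1 - 45/4x_2 - 45/4 ≠ 0; add h_3 = -2x_1^2 - 25/4x_1 - 45/4x_2 - 45/4 to the basis.

The other S-polynomials (S(f_1,h_3), S(f_2,h_3)) all reduce to 0 modulo the current basis, so we have a Gröbner basis.
Inter-reduce: drop elements whose leading term is divisible by another's, tail-reduce, and make monic.
Reduced Gröbner basis: {x_1^2 + 25/8x_1 + 45/8x_2 + 45/8, x_1x_2 - 7/2x_1 - 5/2x_2 - 5/2, x_2^2 + 2x_1 - 1}.
Label its elements g_1 = x_1^2 + 25/8x_1 + 45/8x_2 + 45/8, g_2 = x_1x_2 - 7/2x_1 - 5/2x_2 - 5/2, g_3 = x_2^2 + 2x_1 - 1.

Reduce p = 2x_1x_2 + x_1 + 7x_2 + 7 modulo G:
  leading term x_1x_2: subtract (2)·g_2 from 2x_1x_2 + x_1 + 7x_2 + 7 → 8x_1 + 12x_2 + 12
  leading term x_1: no divisor's leading term divides it; move 8x_1 to the remainder.
  leading term x_2: no divisor's leading term divides it; move 12x_2 to the remainder.
  leading term 1: no divisor's leading term divides it; move 12 to the remainder.
  normal form = 8x_1 + 12x_2 + 12.
The normal form is nonzero, so p ∉ I. Since p minus its normal form lies in I, I + (p) = I + (r) where r = 8x_1 + 12x_2 + 12; decide whether this ideal is the whole ring.
Run Buchberger on G together with r (pairs among the g_i already reduce to 0 since G is a Gröbner basis):
g_1 = x_1^2 + 25/8x_1 + 45/8x_2 + 45/8, LT = x_1^2.
g_2 = x_1x_2 - 7/2x_1 - 5/2x_2 - 5/2, LT = x_1x_2.
g_3 = x_2^2 + 2x_1 - 1, LT = x_2^2.
r = 8x_1 + 12x_2 + 12, LT = x_1.

S(g_1,r): lcm = x_1^2. S = -3/2x_1x_2 + 13/8x_1 + 45/8x_2 + 45/8.
  leading term x_1x_2: subtract (-3/2)·g_2 from -3/2x_1x_2 + 13/8x_1 + 45/8x_2 + 45/8 → -29/8x_1 + 15/8x_2 + 15/8
  leading term x_1: subtract (-29/64)·r from -29/8x_1 + 15/8x_2 + 15/8 → 117/16x_2 + 117/16
  leading term x_2: no divisor's leading term divides it; move 117/16x_2 to the remainder.
  leading term 1: no divisor's leading term divides it; move 117/16 to the remainder.
  remainder 117/16x_2 + 117/16 ≠ 0; add m_5 = 117/16x_2 + 117/16 to the basis.

The other S-polynomials (S(g_1,g_2), S(g_1,g_3), S(g_2,g_3), S(g_2,r), S(g_3,r), S(g_1,m_5), S(g_2,m_5), S(g_3,m_5), S(r,m_5)) all reduce to 0 modulo the current basis, so we have a Gröbner basis.
Inter-reduce: drop elements whose leading term is divisible by another's, tail-reduce, and make monic.
Reduced Gröbner basis: {x_1, x_2 + 1}.
The reduced Gröbner basis of I + (p) is {x_1, x_2 + 1} ≠ {1}, a proper ideal, so the enlarged system stays consistent: p is independent of I, with normal form 8x_1 + 12x_2 + 12.

2x_1x_2 + x_1 + 7x_2 + 7 is independent of I; its normal form modulo I is 8x_1 + 12x_2 + 12.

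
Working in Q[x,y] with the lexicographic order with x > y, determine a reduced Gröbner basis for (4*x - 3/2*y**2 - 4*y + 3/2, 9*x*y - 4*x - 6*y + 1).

The reduced Gröbner basis is the canonical form of the ideal for this ordering.

f_1 = 4*x - 3/2*y**2 - 4*y + 3/2, LT = x.
f_2 = 9*x*y - 4*x - 6*y + 1, LT = x*y.

S(f_1,f_2): lcm = x*y. S = 4/9*x - 3/8*y**3 - y**2 + 25/24*y - 1/9.
  leading term x: subtract (1/9)·f_1 from 4/9*x - 3/8*y**3 - y**2 + 25/24*y - 1/9 → -3/8*y**3 - 5/6*y**2 + 107/72*y - 5/18
  leading term y**3: no divisor's leading term divides it; move -3/8*y**3 to the remainder.
  leading term y**2: no divisor's leading term divides it; move -5/6*y**2 to the remainder.
  leading term y: no divisor's leading term divides it; move 107/72*y to the remainder.
  leading term 1: no divisor's leading term divides it; move -5/18 to the remainder.
  remainder -3/8*y**3 - 5/6*y**2 + 107/72*y - 5/18 ≠ 0; add g_3 = -3/8*y**3 - 5/6*y**2 + 107/72*y - 5/18 to the basis.

The other S-polynomials (S(f_1,g_3), S(f_2,g_3)) all reduce to 0 modulo the current basis, so we have a Gröbner basis.
Inter-reduce: drop elements whose leading term is divisible by another's, tail-reduce, and make monic.

G = {x - 3/8*y**2 - y + 3/8, y**3 + 20/9*y**2 - 107/27*y + 20/27}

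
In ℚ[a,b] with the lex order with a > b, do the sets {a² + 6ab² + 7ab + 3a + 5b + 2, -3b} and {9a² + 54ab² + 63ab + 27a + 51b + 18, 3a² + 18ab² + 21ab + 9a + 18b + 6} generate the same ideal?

Yes, the ideals are equal.

For a fixed monomial order, each ideal has a unique reduced Gröbner basis; comparing bases decides equality.
Buchberger on the first generating set:
f_1 = a² + 6ab² + 7ab + 3a + 5b + 2, LT = a².
f_2 = -3b, LT = b.

The S-polynomials (S(f_1,f_2)) all reduce to 0 modulo the current basis, so we have a Gröbner basis.
Inter-reduce: drop elements whose leading term is divisible by another's, tail-reduce, and make monic.
Reduced Gröbner basis: {a² + 3a + 2, b}.

Buchberger on the second generating set:
h_1 = 9a² + 54ab² + 63ab + 27a + 51b + 18, LT = a².
h_2 = 3a² + 18ab² + 21ab + 9a + 18b + 6, LT = a².

S(h_1,h_2): lcm = a². S = -⅓b.
  reduce S modulo (h_1, h_2):
  remainder -⅓b ≠ 0; add k_3 = -⅓b to the basis.

The other S-polynomials (S(h_1,k_3), S(h_2,k_3)) all reduce to 0 modulo the current basis, so we have a Gröbner basis.
Inter-reduce: drop elements whose leading term is divisible by another's, tail-reduce, and make monic.
Reduced Gröbner basis: {a² + 3a + 2, b}.

The two bases agree; hence the ideals are identical.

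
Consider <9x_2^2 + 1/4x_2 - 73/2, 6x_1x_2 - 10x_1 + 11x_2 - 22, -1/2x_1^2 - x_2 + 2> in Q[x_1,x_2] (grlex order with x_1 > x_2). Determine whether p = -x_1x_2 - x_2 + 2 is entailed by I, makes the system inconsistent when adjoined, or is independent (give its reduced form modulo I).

-x_1x_2 - x_2 + 2 lies in I (it reduces to 0).

First compute the reduced Gröbner basis of I by Buchberger's algorithm.
f_1 = 9x_2^2 + 1/4x_2 - 73/2, LT = x_2^2.
f_2 = 6x_1x_2 - 10x_1 + 11x_2 - 22, LT = x_1x_2.
f_3 = -1/2x_1^2 - x_2 + 2, LT = x_1^2.

S(f_1,f_2): lcm = x_1x_2^2. S = 61/36x_1x_2 - 11/6x_2^2 - 73/18x_1 + 11/3x_2.
  leading term x_1x_2: subtract (61/216)·f_2 from 61/36x_1x_2 - 11/6x_2^2 - 73/18x_1 + 11/3x_2 → -11/6x_2^2 - 133/108x_1 + 121/216x_2 + 671/108
  leading term x_2^2: subtract (-11/54)·f_1 from -11/6x_2^2 - 133/108x_1 + 121/216x_2 + 671/108 → -133/108x_1 + 11/18x_2 - 11/9
  leading term x_1: no divisor's leading term divides it; move -133/108x_1 to the remainder.
  leading term x_2: no divisor's leading term divides it; move 11/18x_2 to the remainder.
  leading term 1: no divisor's leading term divides it; move -11/9 to the remainder.
  remainder -133/108x_1 + 11/18x_2 - 11/9 ≠ 0; add h_4 = -133/108x_1 + 11/18x_2 - 11/9 to the basis.

S(f_2,f_3): lcm = x_1^2x_2. S = -5/3x_1^2 + 11/6x_1x_2 - 2x_2^2 - 11/3x_1 + 4x_2.
  leading term x_1^2: subtract (10/3)·f_3 from -5/3x_1^2 + 11/6x_1x_2 - 2x_2^2 - 11/3x_1 + 4x_2 → 11/6x_1x_2 - 2x_2^2 - 11/3x_1 + 22/3x_2 - 20/3
  leading term x_1x_2: subtract (11/36)·f_2 from 11/6x_1x_2 - 2x_2^2 - 11/3x_1 + 22/3x_2 - 20/3 → -2x_2^2 - 11/18x_1 + 143/36x_2 + 1/18
  leading term x_2^2: subtract (-2/9)·f_1 from -2x_2^2 - 11/18x_1 + 143/36x_2 + 1/18 → -11/18x_1 + 145/36x_2 - 145/18
  leading term x_1: subtract (66/133)·h_4 from -11/18x_1 + 145/36x_2 - 145/18 → 17833/4788x_2 - 17833/2394
  leading term x_2: no divisor's leading term divides it; move 17833/4788x_2 to the remainder.
  leading term 1: no divisor's leading term divides it; move -17833/2394 to the remainder.
  remainder 17833/4788x_2 - 17833/2394 ≠ 0; add h_5 = 17833/4788x_2 - 17833/2394 to the basis.

The other S-polynomials (S(f_1,f_3), S(f_1,h_4), S(f_2,h_4), S(f_3,h_4), S(f_1,h_5), S(f_2,h_5), S(f_3,h_5), S(h_4,h_5)) all reduce to 0 modulo the current basis, so we have a Gröbner basis.
Inter-reduce: drop elements whose leading term is divisible by another's, tail-reduce, and make monic.
Reduced Gröbner basis: {x_1, x_2 - 2}.
Label its elements g_1 = x_1, g_2 = x_2 - 2.

Reduce p = -x_1x_2 - x_2 + 2 modulo G:
  leading term x_1x_2: subtract (-x_2)·g_1 from -x_1x_2 - x_2 + 2 → -x_2 + 2
  leading term x_2: subtract (-1)·g_2 from -x_2 + 2 → 0
  normal form = 0.
Since the normal form is 0, p ∈ I.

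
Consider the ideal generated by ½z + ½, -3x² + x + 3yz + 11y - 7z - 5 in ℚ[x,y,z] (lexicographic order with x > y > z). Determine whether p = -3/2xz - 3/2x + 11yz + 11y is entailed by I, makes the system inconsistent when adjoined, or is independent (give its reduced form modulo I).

First compute the reduced Gröbner basis of I by Buchberger's algorithm.
f_1 = ½z + ½, LT = z.
f_2 = -3x² + x + 3yz + 11y - 7z - 5, LT = x².

The S-polynomials (S(f_1,f_2)) all reduce to 0 modulo the current basis, so we have a Gröbner basis.
Inter-reduce: drop elements whose leading term is divisible by another's, tail-reduce, and make monic.
Reduced Gröbner basis: {x² - ⅓x - 8/3y - ⅔, z + 1}.
Label its elements g_1 = x² - ⅓x - 8/3y - ⅔, g_2 = z + 1.

Reduce p = -3/2xz - 3/2x + 11yz + 11y modulo G:
  leading term xz: subtract (-3/2x)·g_2 from -3/2xz - 3/2x + 11yz + 11y → 11yz + 11y
  leading term yz: subtract (11y)·g_2 from 11yz + 11y → 0
  normal form = 0.
Since the normal form is 0, p ∈ I.

-3/2xz - 3/2x + 11yz + 11y lies in I (it reduces to 0).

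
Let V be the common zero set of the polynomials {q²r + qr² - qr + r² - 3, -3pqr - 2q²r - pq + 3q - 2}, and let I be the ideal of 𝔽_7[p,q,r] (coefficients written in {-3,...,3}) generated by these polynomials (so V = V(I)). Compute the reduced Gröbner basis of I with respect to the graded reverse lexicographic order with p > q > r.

Buchberger's algorithm terminates because the ascending chain of leading-term ideals stabilizes.

f_1 = q²r + qr² - qr + r² - 3, LT = q²r.
f_2 = -3pqr - 2q²r - pq + 3q - 2, LT = pqr.

S(f_1,f_2): lcm = pq²r. S = -3q³r + pqr² + 2pq² - pqr + pr² + q² - 3p - 3q.
  leading term q³r: subtract (-3q)·f_1 from -3q³r + pqr² + 2pq² - pqr + pr² + q² - 3p - 3q → pqr² + 3q²r² + 2pq² - pqr - 3q²r + pr² + 3qr² + q² - 3p + 2q
  leading term pqr²: subtract (2r)·f_2 from pqr² + 3q²r² + 2pq² - pqr - 3q²r + pr² + 3qr² + q² - 3p + 2q → 2pq² + pqr - 3q²r + pr² + 3qr² + q² + qr - 3p + 2q - 3r
  leading term pq²: no divisor's leading term divides it; move 2pq² to the remainder.
  leading term pqr: subtract (2)·f_2 from pqr - 3q²r + pr² + 3qr² + q² + qr - 3p + 2q - 3r → q²r + pr² + 3qr² + 2pq + q² + qr - 3p + 3q - 3r - 3
  leading term q²r: subtract (1)·f_1 from q²r + pr² + 3qr² + 2pq + q² + qr - 3p + 3q - 3r - 3 → pr² + 2qr² + 2pq + q² + 2qr - r² - 3p + 3q - 3r
  leading term pr²: no divisor's leading term divides it; move pr² to the remainder.
  leading term qr²: no divisor's leading term divides it; move 2qr² to the remainder.
  leading term pq: no divisor's leading term divides it; move 2pq to the remainder.
  leading term q²: no divisor's leading term divides it; move q² to the remainder.
  leading term qr: no divisor's leading term divides it; move 2qr to the remainder.
  leading term r²: no divisor's leading term divides it; move -r² to the remainder.
  leading term p: no divisor's leading term divides it; move -3p to the remainder.
  leading term q: no divisor's leading term divides it; move 3q to the remainder.
  leading term r: no divisor's leading term divides it; move -3r to the remainder.
  remainder 2pq² + pr² + 2qr² + 2pq + q² + 2qr - r² - 3p + 3q - 3r ≠ 0; add g_3 = 2pq² + pr² + 2qr² + 2pq + q² + 2qr - r² - 3p + 3q - 3r to the basis.

S(f_1,g_3): lcm = pq²r. S = pqr² + 3pr³ - qr³ - 2pqr + 3q²r + pr² - qr² - 3r³ - 2pr + 2qr - 2r² - 3p.
  leading term pqr²: subtract (2r)·f_2 from pqr² + 3pr³ - qr³ - 2pqr + 3q²r + pr² - qr² - 3r³ - 2pr + 2qr - 2r² - 3p → -3q²r² + 3pr³ - qr³ + 3q²r + pr² - qr² - 3r³ - 2pr + 3qr - 2r² - 3p - 3r
  leading term q²r²: subtract (-3r)·f_1 from -3q²r² + 3pr³ - qr³ + 3q²r + pr² - qr² - 3r³ - 2pr + 3qr - 2r² - 3p - 3r → 3pr³ + 2qr³ + 3q²r + pr² + 3qr² - 2pr + 3qr - 2r² - 3p + 2r
  leading term pr³: no divisor's leading term divides it; move 3pr³ to the remainder.
  leading term qr³: no divisor's leading term divides it; move 2qr³ to the remainder.
  leading term q²r: subtract (3)·f_1 from 3q²r + pr² + 3qr² - 2pr + 3qr - 2r² - 3p + 2r → pr² - 2pr - qr + 2r² - 3p + 2r + 2
  leading term pr²: no divisor's leading term divides it; move pr² to the remainder.
  leading term pr: no divisor's leading term divides it; move -2pr to the remainder.
  leading term qr: no divisor's leading term divides it; move -qr to the remainder.
  leading term r²: no divisor's leading term divides it; move 2r² to the remainder.
  leading term p: no divisor's leading term divides it; move -3p to the remainder.
  leading term r: no divisor's leading term divides it; move 2r to the remainder.
  leading term 1: no divisor's leading term divides it; move 2 to the remainder.
  remainder 3pr³ + 2qr³ + pr² - 2pr - qr + 2r² - 3p + 2r + 2 ≠ 0; add g_4 = 3pr³ + 2qr³ + pr² - 2pr - qr + 2r² - 3p + 2r + 2 to the basis.

The other S-polynomials (S(f_2,g_3), S(f_1,g_4), S(f_2,g_4), S(g_3,g_4)) all reduce to 0 modulo the current basis, so we have a Gröbner basis.

G = {pr³ + 3qr³ - 2pr² - 3pr + 2qr + 3r² - p + 3r + 3, pq² - 3pr² + qr² + pq - 3q² + qr + 3r² + 2p - 2q + 2r, pqr - 3qr² - 2pq + 3qr - 3r² - q - 2, q²r + qr² - qr + r² - 3}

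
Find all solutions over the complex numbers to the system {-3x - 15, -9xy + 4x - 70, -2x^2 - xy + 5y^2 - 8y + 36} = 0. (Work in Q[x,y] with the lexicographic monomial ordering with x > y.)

Compute a lex Gröbner basis by Buchberger's algorithm.
f_1 = -3x - 15, LT = x.
f_2 = -9xy + 4x - 70, LT = xy.
f_3 = -2x^2 - xy + 5y^2 - 8y + 36, LT = x^2.

S(f_1,f_2): lcm = xy. S = 4/9x + 5y - 70/9.
  leading term x: subtract (-4/27)·f_1 from 4/9x + 5y - 70/9 → 5y - 10
  leading term y: no divisor's leading term divides it; move 5y to the remainder.
  leading term 1: no divisor's leading term divides it; move -10 to the remainder.
  remainder 5y - 10 ≠ 0; add h_4 = 5y - 10 to the basis.

The other S-polynomials (S(f_1,f_3), S(f_2,f_3), S(f_1,h_4), S(f_2,h_4), S(f_3,h_4)) all reduce to 0 modulo the current basis, so we have a Gröbner basis.
Inter-reduce: drop elements whose leading term is divisible by another's, tail-reduce, and make monic.
Reduced Gröbner basis: {x + 5, y - 2}.

A lex Gröbner basis eliminates variables successively. Here y - 2 depends only on y, with roots {2}; lifting each root through the earlier basis elements recovers the full solutions.
  y = 2: the earlier basis element becomes x + 5 = 0, giving x = -5 — point (-5, 2).

{(-5, 2)}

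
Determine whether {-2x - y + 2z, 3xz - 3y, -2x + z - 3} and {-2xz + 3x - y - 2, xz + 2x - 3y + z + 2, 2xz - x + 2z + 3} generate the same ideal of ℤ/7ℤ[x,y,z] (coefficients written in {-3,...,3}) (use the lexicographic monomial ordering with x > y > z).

No, the ideals differ.

Equality of ideals is decidable: compute both reduced Gröbner bases (unique for the ordering) and check whether they agree.
Buchberger on the first generating set:
f_1 = -2x - y + 2z, LT = x.
f_2 = 3xz - 3y, LT = xz.
f_3 = -2x + z - 3, LT = x.

S(f_1,f_2): lcm = xz. S = -3yz + y - z².
  leading term yz: no divisor's leading term divides it; move -3yz to the remainder.
  leading term y: no divisor's leading term divides it; move y to the remainder.
  leading term z²: no divisor's leading term divides it; move -z² to the remainder.
  remainder -3yz + y - z² ≠ 0; add g_4 = -3yz + y - z² to the basis.

S(f_1,f_3): lcm = x. S = -3y + 3z + 2.
  leading term y: no divisor's leading term divides it; move -3y to the remainder.
  leading term z: no divisor's leading term divides it; move 3z to the remainder.
  leading term 1: no divisor's leading term divides it; move 2 to the remainder.
  remainder -3y + 3z + 2 ≠ 0; add g_5 = -3y + 3z + 2 to the basis.

S(f_2,f_3): lcm = xz. S = -y - 3z² + 2z.
  leading term y: subtract (-2)·g_5 from -y - 3z² + 2z → -3z² + z - 3
  leading term z²: no divisor's leading term divides it; move -3z² to the remainder.
  leading term z: no divisor's leading term divides it; move z to the remainder.
  leading term 1: no divisor's leading term divides it; move -3 to the remainder.
  remainder -3z² + z - 3 ≠ 0; add g_6 = -3z² + z - 3 to the basis.

The other S-polynomials (S(f_1,g_4), S(f_2,g_4), S(f_3,g_4), S(f_1,g_5), S(f_2,g_5), S(f_3,g_5), S(g_4,g_5), S(f_1,g_6), S(f_2,g_6), S(f_3,g_6), S(g_4,g_6), S(g_5,g_6)) all reduce to 0 modulo the current basis, so we have a Gröbner basis.
Inter-reduce: drop elements whose leading term is divisible by another's, tail-reduce, and make monic.
Reduced Gröbner basis: {x + 3z - 2, y - z - 3, z² + 2z + 1}.

Buchberger on the second generating set:
h_1 = -2xz + 3x - y - 2, LT = xz.
h_2 = xz + 2x - 3y + z + 2, LT = xz.
h_3 = 2xz - x + 2z + 3, LT = xz.

S(h_1,h_2): lcm = xz. S = -z - 1.
  leading term z: no divisor's leading term divides it; move -z to the remainder.
  leading term 1: no divisor's leading term divides it; move -1 to the remainder.
  remainder -z - 1 ≠ 0; add k_4 = -z - 1 to the basis.

S(h_1,h_3): lcm = xz. S = -x - 3y - z + 3.
  leading term x: no divisor's leading term divides it; move -x to the remainder.
  leading term y: no divisor's leading term divides it; move -3y to the remainder.
  leading term z: subtract (1)·k_4 from -z + 3 → -3
  leading term 1: no divisor's leading term divides it; move -3 to the remainder.
  remainder -x - 3y - 3 ≠ 0; add k_5 = -x - 3y - 3 to the basis.

S(h_1,k_4): lcm = xz. S = x - 3y + 1.
  leading term x: subtract (-1)·k_5 from x - 3y + 1 → y - 2
  leading term y: no divisor's leading term divides it; move y to the remainder.
  leading term 1: no divisor's leading term divides it; move -2 to the remainder.
  remainder y - 2 ≠ 0; add k_6 = y - 2 to the basis.

The other S-polynomials (S(h_2,h_3), S(h_2,k_4), S(h_3,k_4), S(h_1,k_5), S(h_2,k_5), S(h_3,k_5), S(k_4,k_5), S(h_1,k_6), S(h_2,k_6), S(h_3,k_6), S(k_4,k_6), S(k_5,k_6)) all reduce to 0 modulo the current basis, so we have a Gröbner basis.
Inter-reduce: drop elements whose leading term is divisible by another's, tail-reduce, and make monic.
Reduced Gröbner basis: {x + 2, y - 2, z + 1}.

The bases are distinct; the ideals are different.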